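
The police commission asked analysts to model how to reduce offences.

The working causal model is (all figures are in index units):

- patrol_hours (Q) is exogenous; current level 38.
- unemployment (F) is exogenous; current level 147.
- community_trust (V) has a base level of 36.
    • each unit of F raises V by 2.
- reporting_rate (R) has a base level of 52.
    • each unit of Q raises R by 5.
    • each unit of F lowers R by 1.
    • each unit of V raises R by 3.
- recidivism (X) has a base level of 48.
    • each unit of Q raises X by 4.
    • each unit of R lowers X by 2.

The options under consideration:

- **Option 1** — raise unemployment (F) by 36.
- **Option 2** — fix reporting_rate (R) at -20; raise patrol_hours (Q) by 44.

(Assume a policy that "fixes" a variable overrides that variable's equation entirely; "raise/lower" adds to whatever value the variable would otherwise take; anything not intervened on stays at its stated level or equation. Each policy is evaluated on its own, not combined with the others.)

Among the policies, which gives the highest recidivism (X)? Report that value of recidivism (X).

Option 1 (F + 36):
  Q = 38
  F = 147 + 36 = 183
  V = 36 + 2·183 = 402
  R = 52 + 5·38 − 183 + 3·402 = 1265
  X = 48 + 4·38 − 2·1265 = -2330
Option 2 (R := -20, Q + 44):
  Q = 38 + 44 = 82
  F = 147
  V = 36 + 2·147 = 330
  R = -20
  X = 48 + 4·82 − 2·(-20) = 416
Comparing — Option 1: X=-2330, Option 2: X=416. Highest is 416 (Option 2).

416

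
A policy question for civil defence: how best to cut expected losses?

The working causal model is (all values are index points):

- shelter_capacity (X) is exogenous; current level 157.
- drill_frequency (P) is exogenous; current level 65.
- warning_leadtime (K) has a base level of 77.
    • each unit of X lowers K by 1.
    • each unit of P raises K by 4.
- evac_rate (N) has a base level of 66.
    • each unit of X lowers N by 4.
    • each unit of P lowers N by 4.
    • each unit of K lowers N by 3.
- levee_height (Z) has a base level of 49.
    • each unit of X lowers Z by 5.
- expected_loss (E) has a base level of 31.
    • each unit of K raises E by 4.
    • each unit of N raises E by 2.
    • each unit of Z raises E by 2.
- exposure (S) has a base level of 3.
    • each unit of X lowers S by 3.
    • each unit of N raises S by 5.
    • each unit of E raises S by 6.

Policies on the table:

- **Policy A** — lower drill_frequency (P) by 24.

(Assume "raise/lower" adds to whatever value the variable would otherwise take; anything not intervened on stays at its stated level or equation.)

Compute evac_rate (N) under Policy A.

-978

Policy A (P − 24):
  X = 157
  P = 65 − 24 = 41
  K = 77 − 157 + 4·41 = 84
  N = 66 − 4·157 − 4·41 − 3·84 = -978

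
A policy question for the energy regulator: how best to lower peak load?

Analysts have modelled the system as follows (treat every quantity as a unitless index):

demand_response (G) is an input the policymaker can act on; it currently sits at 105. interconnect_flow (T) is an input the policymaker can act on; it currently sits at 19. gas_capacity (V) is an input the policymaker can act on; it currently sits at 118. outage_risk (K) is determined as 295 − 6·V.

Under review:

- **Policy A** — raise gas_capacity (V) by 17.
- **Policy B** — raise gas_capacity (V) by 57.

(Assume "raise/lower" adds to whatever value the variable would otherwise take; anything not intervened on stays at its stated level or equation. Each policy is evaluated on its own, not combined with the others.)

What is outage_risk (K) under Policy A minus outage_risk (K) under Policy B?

Policy A (V + 17):
  V = 118 + 17 = 135
  K = 295 − 6·135 = -515
Policy B (V + 57):
  V = 118 + 57 = 175
  K = 295 − 6·175 = -755
K: -515 − (-755) = 240

240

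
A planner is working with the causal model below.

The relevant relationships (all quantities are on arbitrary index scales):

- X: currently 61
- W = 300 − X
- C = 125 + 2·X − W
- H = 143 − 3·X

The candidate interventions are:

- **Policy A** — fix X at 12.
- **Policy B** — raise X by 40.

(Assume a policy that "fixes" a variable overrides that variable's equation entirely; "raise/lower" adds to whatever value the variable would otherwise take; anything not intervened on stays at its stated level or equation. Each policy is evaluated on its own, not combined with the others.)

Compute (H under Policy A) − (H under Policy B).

267

Policy A (X := 12):
  X = 12
  H = 143 − 3·12 = 107
Policy B (X + 40):
  X = 61 + 40 = 101
  H = 143 − 3·101 = -160
H: 107 − (-160) = 267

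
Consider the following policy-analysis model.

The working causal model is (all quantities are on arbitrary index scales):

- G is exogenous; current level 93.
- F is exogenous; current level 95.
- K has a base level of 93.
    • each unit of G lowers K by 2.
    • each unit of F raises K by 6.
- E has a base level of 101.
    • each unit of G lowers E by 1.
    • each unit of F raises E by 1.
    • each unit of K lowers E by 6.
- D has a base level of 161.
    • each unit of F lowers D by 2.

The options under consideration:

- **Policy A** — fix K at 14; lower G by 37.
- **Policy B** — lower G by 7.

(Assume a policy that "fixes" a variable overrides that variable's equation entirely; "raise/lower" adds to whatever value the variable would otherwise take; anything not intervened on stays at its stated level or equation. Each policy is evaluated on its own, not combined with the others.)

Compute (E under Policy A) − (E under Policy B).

2892

Policy A (K := 14, G − 37):
  G = 93 − 37 = 56
  F = 95
  K = 14
  E = 101 − 56 + 95 − 6·14 = 56
Policy B (G − 7):
  G = 93 − 7 = 86
  F = 95
  K = 93 − 2·86 + 6·95 = 491
  E = 101 − 86 + 95 − 6·491 = -2836
E: 56 − (-2836) = 2892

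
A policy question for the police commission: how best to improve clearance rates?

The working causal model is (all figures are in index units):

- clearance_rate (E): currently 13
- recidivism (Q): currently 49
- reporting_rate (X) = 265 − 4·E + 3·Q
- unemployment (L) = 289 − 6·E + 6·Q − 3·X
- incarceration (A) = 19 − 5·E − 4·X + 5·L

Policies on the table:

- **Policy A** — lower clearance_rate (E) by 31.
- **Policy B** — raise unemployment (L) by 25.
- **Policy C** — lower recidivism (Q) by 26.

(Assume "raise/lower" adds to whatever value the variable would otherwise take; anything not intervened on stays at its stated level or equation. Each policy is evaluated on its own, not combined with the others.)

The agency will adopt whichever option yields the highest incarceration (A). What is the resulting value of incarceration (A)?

-3659

Policy A (E − 31):
  E = 13 − 31 = -18
  Q = 49
  X = 265 − 4·(-18) + 3·49 = 484
  L = 289 − 6·(-18) + 6·49 − 3·484 = -761
  A = 19 − 5·(-18) − 4·484 + 5·(-761) = -5632
Policy B (L + 25):
  E = 13
  Q = 49
  X = 265 − 4·13 + 3·49 = 360
  L = 289 − 6·13 + 6·49 − 3·360 (+25 from intervention) = -550
  A = 19 − 5·13 − 4·360 + 5·(-550) = -4236
Policy C (Q − 26):
  E = 13
  Q = 49 − 26 = 23
  X = 265 − 4·13 + 3·23 = 282
  L = 289 − 6·13 + 6·23 − 3·282 = -497
  A = 19 − 5·13 − 4·282 + 5·(-497) = -3659
Comparing — Policy A: A=-5632, Policy B: A=-4236, Policy C: A=-3659. Highest is -3659 (Policy C).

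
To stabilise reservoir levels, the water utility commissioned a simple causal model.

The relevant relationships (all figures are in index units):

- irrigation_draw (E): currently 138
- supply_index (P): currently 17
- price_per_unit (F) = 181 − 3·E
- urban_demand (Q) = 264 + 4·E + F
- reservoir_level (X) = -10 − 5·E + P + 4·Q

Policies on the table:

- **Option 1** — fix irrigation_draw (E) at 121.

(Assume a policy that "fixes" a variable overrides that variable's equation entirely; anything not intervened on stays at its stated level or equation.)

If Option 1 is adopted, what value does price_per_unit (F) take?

Option 1 (E := 121):
  E = 121
  F = 181 − 3·121 = -182

-182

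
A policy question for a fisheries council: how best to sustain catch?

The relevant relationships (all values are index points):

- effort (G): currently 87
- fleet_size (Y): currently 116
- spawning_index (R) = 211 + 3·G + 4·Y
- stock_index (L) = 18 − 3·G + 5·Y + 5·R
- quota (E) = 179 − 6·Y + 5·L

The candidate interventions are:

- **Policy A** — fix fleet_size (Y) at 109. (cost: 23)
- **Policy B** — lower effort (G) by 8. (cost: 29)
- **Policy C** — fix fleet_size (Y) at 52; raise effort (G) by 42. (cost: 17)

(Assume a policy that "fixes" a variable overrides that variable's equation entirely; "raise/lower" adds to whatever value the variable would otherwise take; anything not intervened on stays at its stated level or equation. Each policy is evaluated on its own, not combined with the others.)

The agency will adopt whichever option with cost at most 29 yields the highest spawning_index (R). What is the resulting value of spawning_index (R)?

Policy A (Y := 109):
  G = 87
  Y = 109
  R = 211 + 3·87 + 4·109 = 908
Policy B (G − 8):
  G = 87 − 8 = 79
  Y = 116
  R = 211 + 3·79 + 4·116 = 912
Policy C (Y := 52, G + 42):
  G = 87 + 42 = 129
  Y = 52
  R = 211 + 3·129 + 4·52 = 806
Comparing — Policy A: R=908, Policy B: R=912, Policy C: R=806. Highest is 912 (Policy B).

912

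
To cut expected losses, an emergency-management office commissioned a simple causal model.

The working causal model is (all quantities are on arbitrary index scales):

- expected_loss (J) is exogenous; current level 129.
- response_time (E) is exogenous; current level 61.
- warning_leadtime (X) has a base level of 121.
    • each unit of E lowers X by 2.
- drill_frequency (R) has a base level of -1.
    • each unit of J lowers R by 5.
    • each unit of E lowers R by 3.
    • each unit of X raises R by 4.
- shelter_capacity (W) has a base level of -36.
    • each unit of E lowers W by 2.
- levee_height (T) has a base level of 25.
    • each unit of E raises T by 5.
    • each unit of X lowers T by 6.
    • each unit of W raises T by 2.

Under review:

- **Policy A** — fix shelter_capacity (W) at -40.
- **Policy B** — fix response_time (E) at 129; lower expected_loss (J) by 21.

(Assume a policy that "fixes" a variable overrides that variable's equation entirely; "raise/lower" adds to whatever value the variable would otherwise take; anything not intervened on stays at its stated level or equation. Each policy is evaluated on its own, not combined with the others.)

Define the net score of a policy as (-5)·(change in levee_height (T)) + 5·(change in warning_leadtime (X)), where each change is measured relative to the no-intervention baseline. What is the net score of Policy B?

Baseline:
  E = 61
  X = 121 − 2·61 = -1
  W = -36 − 2·61 = -158
  T = 25 + 5·61 − 6·(-1) + 2·(-158) = 20
Policy B (E := 129, J − 21):
  E = 129
  X = 121 − 2·129 = -137
  W = -36 − 2·129 = -294
  T = 25 + 5·129 − 6·(-137) + 2·(-294) = 904
ΔT = 904 − 20 = 884; ΔX = -137 − (-1) = -136
Score = (-5)·884 + 5·(-136) = -5100

-5100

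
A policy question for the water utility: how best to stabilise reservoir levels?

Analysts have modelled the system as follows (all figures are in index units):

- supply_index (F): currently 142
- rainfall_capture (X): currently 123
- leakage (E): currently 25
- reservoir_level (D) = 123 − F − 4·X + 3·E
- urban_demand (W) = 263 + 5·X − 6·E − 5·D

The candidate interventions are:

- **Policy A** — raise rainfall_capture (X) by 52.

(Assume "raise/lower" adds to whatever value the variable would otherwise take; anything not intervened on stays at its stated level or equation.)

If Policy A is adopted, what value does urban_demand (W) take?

4208

Policy A (X + 52):
  F = 142
  X = 123 + 52 = 175
  E = 25
  D = 123 − 142 − 4·175 + 3·25 = -644
  W = 263 + 5·175 − 6·25 − 5·(-644) = 4208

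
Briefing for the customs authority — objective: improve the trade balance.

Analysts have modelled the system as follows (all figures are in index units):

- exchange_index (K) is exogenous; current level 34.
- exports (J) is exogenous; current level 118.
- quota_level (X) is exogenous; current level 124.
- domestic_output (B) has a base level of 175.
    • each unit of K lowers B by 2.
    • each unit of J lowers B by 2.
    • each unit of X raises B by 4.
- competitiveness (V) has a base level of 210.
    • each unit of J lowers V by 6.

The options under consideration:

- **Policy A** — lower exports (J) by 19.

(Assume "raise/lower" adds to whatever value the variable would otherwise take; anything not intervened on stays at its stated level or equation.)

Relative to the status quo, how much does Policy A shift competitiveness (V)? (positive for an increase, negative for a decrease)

Baseline:
  J = 118
  V = 210 − 6·118 = -498
Policy A (J − 19):
  J = 118 − 19 = 99
  V = 210 − 6·99 = -384
Change in V: -384 − (-498) = 114

114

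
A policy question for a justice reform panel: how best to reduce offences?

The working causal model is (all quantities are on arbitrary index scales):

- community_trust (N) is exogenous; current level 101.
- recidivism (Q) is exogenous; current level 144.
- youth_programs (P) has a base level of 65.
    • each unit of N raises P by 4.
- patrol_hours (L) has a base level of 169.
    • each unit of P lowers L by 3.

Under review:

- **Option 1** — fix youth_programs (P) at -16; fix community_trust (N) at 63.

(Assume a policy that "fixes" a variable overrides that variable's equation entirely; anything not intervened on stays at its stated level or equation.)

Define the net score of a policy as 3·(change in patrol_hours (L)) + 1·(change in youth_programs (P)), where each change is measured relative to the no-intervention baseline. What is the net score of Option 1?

3880

Baseline:
  N = 101
  P = 65 + 4·101 = 469
  L = 169 − 3·469 = -1238
Option 1 (P := -16, N := 63):
  N = 63
  P = -16
  L = 169 − 3·(-16) = 217
ΔL = 217 − (-1238) = 1455; ΔP = -16 − 469 = -485
Score = 3·1455 + 1·(-485) = 3880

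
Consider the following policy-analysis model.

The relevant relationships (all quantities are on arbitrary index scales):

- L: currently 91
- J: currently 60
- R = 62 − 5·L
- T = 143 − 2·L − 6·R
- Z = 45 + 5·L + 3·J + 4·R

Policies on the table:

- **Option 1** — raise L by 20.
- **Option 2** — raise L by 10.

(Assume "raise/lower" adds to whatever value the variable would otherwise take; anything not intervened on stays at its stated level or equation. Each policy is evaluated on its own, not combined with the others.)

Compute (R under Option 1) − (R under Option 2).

-50

Option 1 (L + 20):
  L = 91 + 20 = 111
  R = 62 − 5·111 = -493
Option 2 (L + 10):
  L = 91 + 10 = 101
  R = 62 − 5·101 = -443
R: -493 − (-443) = -50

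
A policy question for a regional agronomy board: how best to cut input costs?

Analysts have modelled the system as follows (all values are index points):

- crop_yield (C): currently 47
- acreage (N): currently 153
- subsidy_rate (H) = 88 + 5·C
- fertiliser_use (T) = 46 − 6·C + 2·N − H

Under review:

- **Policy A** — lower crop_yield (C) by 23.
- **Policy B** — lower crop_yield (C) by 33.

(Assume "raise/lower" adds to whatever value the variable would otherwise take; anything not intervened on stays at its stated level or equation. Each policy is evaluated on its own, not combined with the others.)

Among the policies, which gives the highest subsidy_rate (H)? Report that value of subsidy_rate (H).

208

Policy A (C − 23):
  C = 47 − 23 = 24
  H = 88 + 5·24 = 208
Policy B (C − 33):
  C = 47 − 33 = 14
  H = 88 + 5·14 = 158
Comparing — Policy A: H=208, Policy B: H=158. Highest is 208 (Policy A).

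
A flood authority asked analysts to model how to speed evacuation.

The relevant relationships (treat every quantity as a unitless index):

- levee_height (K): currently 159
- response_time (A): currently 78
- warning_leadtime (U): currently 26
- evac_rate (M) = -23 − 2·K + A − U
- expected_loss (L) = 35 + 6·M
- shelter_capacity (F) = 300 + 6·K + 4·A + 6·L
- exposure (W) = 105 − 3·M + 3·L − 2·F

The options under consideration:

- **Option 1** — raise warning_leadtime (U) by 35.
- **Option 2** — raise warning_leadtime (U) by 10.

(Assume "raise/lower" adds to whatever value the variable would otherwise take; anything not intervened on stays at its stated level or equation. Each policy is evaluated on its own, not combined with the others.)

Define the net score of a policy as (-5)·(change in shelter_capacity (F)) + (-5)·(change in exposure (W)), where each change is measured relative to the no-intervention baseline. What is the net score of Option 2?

-1050

Baseline:
  K = 159
  A = 78
  U = 26
  M = -23 − 2·159 + 78 − 26 = -289
  L = 35 + 6·(-289) = -1699
  F = 300 + 6·159 + 4·78 + 6·(-1699) = -8628
  W = 105 − 3·(-289) + 3·(-1699) − 2·(-8628) = 13131
Option 2 (U + 10):
  K = 159
  A = 78
  U = 26 + 10 = 36
  M = -23 − 2·159 + 78 − 36 = -299
  L = 35 + 6·(-299) = -1759
  F = 300 + 6·159 + 4·78 + 6·(-1759) = -8988
  W = 105 − 3·(-299) + 3·(-1759) − 2·(-8988) = 13701
ΔF = -8988 − (-8628) = -360; ΔW = 13701 − 13131 = 570
Score = (-5)·(-360) + (-5)·570 = -1050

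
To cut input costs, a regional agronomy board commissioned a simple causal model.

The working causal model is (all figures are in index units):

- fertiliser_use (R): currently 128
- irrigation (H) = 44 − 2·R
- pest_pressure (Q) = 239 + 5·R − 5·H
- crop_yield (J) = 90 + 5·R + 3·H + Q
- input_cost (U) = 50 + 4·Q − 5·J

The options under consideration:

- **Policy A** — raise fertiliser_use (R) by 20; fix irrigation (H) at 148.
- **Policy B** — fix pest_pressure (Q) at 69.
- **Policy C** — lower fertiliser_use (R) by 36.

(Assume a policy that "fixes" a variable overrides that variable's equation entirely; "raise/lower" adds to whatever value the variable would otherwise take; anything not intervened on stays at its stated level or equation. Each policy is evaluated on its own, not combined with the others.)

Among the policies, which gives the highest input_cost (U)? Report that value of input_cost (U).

Policy A (R + 20, H := 148):
  R = 128 + 20 = 148
  H = 148
  Q = 239 + 5·148 − 5·148 = 239
  J = 90 + 5·148 + 3·148 + 239 = 1513
  U = 50 + 4·239 − 5·1513 = -6559
Policy B (Q := 69):
  R = 128
  H = 44 − 2·128 = -212
  Q = 69
  J = 90 + 5·128 + 3·(-212) + 69 = 163
  U = 50 + 4·69 − 5·163 = -489
Policy C (R − 36):
  R = 128 − 36 = 92
  H = 44 − 2·92 = -140
  Q = 239 + 5·92 − 5·(-140) = 1399
  J = 90 + 5·92 + 3·(-140) + 1399 = 1529
  U = 50 + 4·1399 − 5·1529 = -1999
Comparing — Policy A: U=-6559, Policy B: U=-489, Policy C: U=-1999. Highest is -489 (Policy B).

-489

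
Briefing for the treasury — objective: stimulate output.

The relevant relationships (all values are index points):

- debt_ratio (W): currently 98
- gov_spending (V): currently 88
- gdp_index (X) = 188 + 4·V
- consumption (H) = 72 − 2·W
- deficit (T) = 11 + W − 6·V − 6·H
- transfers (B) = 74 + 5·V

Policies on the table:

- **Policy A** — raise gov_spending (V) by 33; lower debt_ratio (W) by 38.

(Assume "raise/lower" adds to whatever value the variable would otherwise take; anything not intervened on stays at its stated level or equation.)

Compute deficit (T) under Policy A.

-367

Policy A (V + 33, W − 38):
  W = 98 − 38 = 60
  V = 88 + 33 = 121
  H = 72 − 2·60 = -48
  T = 11 + 60 − 6·121 − 6·(-48) = -367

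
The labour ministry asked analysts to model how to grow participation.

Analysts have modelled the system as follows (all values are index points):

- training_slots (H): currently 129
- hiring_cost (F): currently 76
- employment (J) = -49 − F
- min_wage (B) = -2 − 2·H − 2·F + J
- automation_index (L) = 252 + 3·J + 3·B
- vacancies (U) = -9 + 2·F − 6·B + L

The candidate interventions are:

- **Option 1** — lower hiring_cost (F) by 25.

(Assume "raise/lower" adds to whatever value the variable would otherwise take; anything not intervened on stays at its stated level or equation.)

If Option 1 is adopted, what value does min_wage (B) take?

Option 1 (F − 25):
  H = 129
  F = 76 − 25 = 51
  J = -49 − 51 = -100
  B = -2 − 2·129 − 2·51 + (-100) = -462

-462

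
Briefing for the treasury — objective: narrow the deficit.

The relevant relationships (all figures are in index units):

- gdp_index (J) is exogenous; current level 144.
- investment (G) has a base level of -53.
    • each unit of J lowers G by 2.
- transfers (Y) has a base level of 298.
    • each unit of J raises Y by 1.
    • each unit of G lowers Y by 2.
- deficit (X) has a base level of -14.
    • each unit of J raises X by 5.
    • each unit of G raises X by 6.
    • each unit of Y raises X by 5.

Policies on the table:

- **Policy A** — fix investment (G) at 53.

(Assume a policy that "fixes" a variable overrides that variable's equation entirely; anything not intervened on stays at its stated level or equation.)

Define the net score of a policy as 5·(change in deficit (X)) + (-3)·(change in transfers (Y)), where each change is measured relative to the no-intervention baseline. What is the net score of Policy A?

Baseline:
  J = 144
  G = -53 − 2·144 = -341
  Y = 298 + 144 − 2·(-341) = 1124
  X = -14 + 5·144 + 6·(-341) + 5·1124 = 4280
Policy A (G := 53):
  J = 144
  G = 53
  Y = 298 + 144 − 2·53 = 336
  X = -14 + 5·144 + 6·53 + 5·336 = 2704
ΔX = 2704 − 4280 = -1576; ΔY = 336 − 1124 = -788
Score = 5·(-1576) + (-3)·(-788) = -5516

-5516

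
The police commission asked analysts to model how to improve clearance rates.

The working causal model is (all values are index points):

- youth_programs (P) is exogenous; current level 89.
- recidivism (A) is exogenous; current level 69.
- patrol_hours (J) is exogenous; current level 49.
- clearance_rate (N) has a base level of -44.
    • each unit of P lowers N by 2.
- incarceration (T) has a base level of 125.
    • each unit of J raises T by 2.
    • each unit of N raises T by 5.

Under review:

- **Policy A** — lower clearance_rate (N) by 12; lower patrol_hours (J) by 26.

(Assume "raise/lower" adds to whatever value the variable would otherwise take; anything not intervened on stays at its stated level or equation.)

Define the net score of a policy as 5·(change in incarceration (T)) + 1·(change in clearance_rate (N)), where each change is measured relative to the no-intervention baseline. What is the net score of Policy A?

-572

Baseline:
  P = 89
  J = 49
  N = -44 − 2·89 = -222
  T = 125 + 2·49 + 5·(-222) = -887
Policy A (N − 12, J − 26):
  P = 89
  J = 49 − 26 = 23
  N = -44 − 2·89 (−12 from intervention) = -234
  T = 125 + 2·23 + 5·(-234) = -999
ΔT = -999 − (-887) = -112; ΔN = -234 − (-222) = -12
Score = 5·(-112) + 1·(-12) = -572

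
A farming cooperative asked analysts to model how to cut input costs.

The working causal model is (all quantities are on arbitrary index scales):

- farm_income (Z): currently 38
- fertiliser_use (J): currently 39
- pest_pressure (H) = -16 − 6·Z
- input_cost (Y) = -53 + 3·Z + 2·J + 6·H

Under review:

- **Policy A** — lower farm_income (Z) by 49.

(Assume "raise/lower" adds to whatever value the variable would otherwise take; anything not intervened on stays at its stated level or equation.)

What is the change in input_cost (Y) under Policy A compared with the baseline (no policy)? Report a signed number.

Baseline:
  Z = 38
  J = 39
  H = -16 − 6·38 = -244
  Y = -53 + 3·38 + 2·39 + 6·(-244) = -1325
Policy A (Z − 49):
  Z = 38 − 49 = -11
  J = 39
  H = -16 − 6·(-11) = 50
  Y = -53 + 3·(-11) + 2·39 + 6·50 = 292
Change in Y: 292 − (-1325) = 1617

1617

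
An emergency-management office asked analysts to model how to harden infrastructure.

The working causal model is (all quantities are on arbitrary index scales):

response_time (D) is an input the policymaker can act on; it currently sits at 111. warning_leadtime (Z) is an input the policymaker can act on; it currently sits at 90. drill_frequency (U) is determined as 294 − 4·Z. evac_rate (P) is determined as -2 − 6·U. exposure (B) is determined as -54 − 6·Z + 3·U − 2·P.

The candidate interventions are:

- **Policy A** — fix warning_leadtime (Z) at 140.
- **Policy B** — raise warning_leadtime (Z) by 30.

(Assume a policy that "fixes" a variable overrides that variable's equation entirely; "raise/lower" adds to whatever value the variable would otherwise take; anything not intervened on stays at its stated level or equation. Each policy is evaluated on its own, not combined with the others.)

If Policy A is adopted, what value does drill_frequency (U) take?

Policy A (Z := 140):
  Z = 140
  U = 294 − 4·140 = -266

-266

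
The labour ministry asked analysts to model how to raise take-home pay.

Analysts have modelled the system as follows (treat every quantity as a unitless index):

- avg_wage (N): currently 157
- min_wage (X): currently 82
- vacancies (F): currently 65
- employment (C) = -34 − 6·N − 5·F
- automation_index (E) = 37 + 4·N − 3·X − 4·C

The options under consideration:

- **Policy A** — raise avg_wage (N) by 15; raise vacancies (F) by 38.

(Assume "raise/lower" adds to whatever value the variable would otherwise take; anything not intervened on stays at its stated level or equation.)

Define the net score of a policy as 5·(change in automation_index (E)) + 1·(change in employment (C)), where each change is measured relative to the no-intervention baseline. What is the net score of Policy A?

5620

Baseline:
  N = 157
  X = 82
  F = 65
  C = -34 − 6·157 − 5·65 = -1301
  E = 37 + 4·157 − 3·82 − 4·(-1301) = 5623
Policy A (N + 15, F + 38):
  N = 157 + 15 = 172
  X = 82
  F = 65 + 38 = 103
  C = -34 − 6·172 − 5·103 = -1581
  E = 37 + 4·172 − 3·82 − 4·(-1581) = 6803
ΔE = 6803 − 5623 = 1180; ΔC = -1581 − (-1301) = -280
Score = 5·1180 + 1·(-280) = 5620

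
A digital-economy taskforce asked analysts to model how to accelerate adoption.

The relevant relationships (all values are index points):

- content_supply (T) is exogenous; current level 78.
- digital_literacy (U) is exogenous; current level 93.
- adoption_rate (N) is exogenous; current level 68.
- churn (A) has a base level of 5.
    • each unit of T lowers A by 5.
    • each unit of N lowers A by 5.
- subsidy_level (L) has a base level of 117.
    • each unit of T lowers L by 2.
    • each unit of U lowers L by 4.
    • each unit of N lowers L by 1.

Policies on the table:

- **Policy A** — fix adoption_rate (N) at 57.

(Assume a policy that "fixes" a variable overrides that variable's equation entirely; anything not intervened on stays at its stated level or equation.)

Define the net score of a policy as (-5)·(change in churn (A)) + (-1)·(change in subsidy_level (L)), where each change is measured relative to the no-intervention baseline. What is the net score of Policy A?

-286

Baseline:
  T = 78
  U = 93
  N = 68
  A = 5 − 5·78 − 5·68 = -725
  L = 117 − 2·78 − 4·93 − 68 = -479
Policy A (N := 57):
  T = 78
  U = 93
  N = 57
  A = 5 − 5·78 − 5·57 = -670
  L = 117 − 2·78 − 4·93 − 57 = -468
ΔA = -670 − (-725) = 55; ΔL = -468 − (-479) = 11
Score = (-5)·55 + (-1)·11 = -286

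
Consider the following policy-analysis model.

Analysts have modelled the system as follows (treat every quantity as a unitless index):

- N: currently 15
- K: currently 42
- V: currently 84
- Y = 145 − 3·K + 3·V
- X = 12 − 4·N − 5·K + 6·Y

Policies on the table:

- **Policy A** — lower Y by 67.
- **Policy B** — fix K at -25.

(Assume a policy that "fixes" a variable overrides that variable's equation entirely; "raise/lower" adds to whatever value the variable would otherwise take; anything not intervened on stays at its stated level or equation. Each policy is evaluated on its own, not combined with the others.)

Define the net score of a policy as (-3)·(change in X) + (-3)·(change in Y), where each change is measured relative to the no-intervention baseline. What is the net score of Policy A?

1407

Baseline:
  N = 15
  K = 42
  V = 84
  Y = 145 − 3·42 + 3·84 = 271
  X = 12 − 4·15 − 5·42 + 6·271 = 1368
Policy A (Y − 67):
  N = 15
  K = 42
  V = 84
  Y = 145 − 3·42 + 3·84 (−67 from intervention) = 204
  X = 12 − 4·15 − 5·42 + 6·204 = 966
ΔX = 966 − 1368 = -402; ΔY = 204 − 271 = -67
Score = (-3)·(-402) + (-3)·(-67) = 1407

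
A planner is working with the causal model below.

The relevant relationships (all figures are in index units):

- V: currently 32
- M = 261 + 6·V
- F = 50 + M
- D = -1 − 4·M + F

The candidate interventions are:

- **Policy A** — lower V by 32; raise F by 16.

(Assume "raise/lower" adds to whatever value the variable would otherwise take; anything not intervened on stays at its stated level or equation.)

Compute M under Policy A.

261

Policy A (V − 32, F + 16):
  V = 32 − 32 = 0
  M = 261 + 6·0 = 261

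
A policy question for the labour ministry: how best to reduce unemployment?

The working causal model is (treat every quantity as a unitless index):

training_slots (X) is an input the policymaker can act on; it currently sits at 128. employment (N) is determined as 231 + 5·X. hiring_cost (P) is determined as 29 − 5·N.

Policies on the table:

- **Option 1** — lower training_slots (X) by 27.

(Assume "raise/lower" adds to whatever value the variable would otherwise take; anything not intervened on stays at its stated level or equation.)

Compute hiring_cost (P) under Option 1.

-3651

Option 1 (X − 27):
  X = 128 − 27 = 101
  N = 231 + 5·101 = 736
  P = 29 − 5·736 = -3651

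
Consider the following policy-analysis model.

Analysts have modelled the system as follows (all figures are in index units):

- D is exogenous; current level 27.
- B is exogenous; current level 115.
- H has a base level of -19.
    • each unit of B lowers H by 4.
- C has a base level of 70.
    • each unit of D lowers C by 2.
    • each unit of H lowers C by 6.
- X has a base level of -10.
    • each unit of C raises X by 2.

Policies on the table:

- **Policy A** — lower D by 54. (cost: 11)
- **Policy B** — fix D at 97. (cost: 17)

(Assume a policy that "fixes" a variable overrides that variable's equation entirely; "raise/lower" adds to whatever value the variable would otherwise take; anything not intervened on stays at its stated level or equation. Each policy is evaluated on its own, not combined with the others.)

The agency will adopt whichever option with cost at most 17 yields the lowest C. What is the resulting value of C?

2750

Policy A (D − 54):
  D = 27 − 54 = -27
  B = 115
  H = -19 − 4·115 = -479
  C = 70 − 2·(-27) − 6·(-479) = 2998
Policy B (D := 97):
  D = 97
  B = 115
  H = -19 − 4·115 = -479
  C = 70 − 2·97 − 6·(-479) = 2750
Comparing — Policy A: C=2998, Policy B: C=2750. Lowest is 2750 (Policy B).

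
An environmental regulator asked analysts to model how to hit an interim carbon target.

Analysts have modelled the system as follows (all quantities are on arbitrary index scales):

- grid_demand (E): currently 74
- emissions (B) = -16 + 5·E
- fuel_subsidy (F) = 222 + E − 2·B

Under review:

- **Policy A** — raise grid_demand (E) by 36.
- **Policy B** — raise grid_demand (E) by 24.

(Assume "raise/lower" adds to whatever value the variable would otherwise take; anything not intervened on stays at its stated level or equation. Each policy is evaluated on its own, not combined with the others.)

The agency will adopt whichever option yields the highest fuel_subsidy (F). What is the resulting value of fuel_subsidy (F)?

-628

Policy A (E + 36):
  E = 74 + 36 = 110
  B = -16 + 5·110 = 534
  F = 222 + 110 − 2·534 = -736
Policy B (E + 24):
  E = 74 + 24 = 98
  B = -16 + 5·98 = 474
  F = 222 + 98 − 2·474 = -628
Comparing — Policy A: F=-736, Policy B: F=-628. Highest is -628 (Policy B).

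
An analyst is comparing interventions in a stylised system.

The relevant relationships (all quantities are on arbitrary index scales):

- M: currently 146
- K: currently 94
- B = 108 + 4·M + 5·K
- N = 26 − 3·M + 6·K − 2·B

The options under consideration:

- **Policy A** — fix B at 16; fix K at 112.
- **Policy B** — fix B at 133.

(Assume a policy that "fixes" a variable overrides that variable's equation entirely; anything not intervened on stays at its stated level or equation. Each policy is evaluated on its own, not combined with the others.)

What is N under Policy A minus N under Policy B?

342

Policy A (B := 16, K := 112):
  M = 146
  K = 112
  B = 16
  N = 26 − 3·146 + 6·112 − 2·16 = 228
Policy B (B := 133):
  M = 146
  K = 94
  B = 133
  N = 26 − 3·146 + 6·94 − 2·133 = -114
N: 228 − (-114) = 342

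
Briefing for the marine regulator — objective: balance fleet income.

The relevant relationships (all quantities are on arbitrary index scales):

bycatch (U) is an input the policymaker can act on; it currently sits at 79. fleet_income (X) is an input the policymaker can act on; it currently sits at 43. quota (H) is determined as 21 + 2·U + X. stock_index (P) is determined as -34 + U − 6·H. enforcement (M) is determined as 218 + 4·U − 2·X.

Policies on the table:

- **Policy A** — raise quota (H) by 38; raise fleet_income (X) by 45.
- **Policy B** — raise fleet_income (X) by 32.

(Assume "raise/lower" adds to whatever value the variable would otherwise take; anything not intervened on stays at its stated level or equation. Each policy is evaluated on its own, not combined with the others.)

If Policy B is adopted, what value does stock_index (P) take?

Policy B (X + 32):
  U = 79
  X = 43 + 32 = 75
  H = 21 + 2·79 + 75 = 254
  P = -34 + 79 − 6·254 = -1479

-1479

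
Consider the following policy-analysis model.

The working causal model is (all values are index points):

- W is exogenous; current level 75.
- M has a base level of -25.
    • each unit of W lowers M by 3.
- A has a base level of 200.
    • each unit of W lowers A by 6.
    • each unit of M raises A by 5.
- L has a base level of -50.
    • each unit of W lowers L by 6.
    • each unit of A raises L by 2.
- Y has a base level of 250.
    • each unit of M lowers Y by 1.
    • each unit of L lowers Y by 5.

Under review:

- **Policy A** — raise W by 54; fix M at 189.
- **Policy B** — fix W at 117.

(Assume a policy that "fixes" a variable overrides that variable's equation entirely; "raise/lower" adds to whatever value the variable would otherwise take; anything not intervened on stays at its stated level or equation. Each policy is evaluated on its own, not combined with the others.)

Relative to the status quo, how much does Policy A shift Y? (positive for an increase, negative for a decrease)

Baseline:
  W = 75
  M = -25 − 3·75 = -250
  A = 200 − 6·75 + 5·(-250) = -1500
  L = -50 − 6·75 + 2·(-1500) = -3500
  Y = 250 − (-250) − 5·(-3500) = 18000
Policy A (W + 54, M := 189):
  W = 75 + 54 = 129
  M = 189
  A = 200 − 6·129 + 5·189 = 371
  L = -50 − 6·129 + 2·371 = -82
  Y = 250 − 189 − 5·(-82) = 471
Change in Y: 471 − 18000 = -17529

-17529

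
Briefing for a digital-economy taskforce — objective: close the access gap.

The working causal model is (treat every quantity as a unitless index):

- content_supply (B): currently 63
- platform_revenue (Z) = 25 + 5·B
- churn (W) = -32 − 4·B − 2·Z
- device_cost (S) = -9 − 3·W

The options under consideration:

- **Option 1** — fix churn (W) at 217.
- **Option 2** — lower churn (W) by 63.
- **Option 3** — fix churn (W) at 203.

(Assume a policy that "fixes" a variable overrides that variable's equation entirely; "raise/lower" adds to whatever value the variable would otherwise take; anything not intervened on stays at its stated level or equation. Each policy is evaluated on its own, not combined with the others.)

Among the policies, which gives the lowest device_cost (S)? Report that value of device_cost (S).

-660

Option 1 (W := 217):
  B = 63
  Z = 25 + 5·63 = 340
  W = 217
  S = -9 − 3·217 = -660
Option 2 (W − 63):
  B = 63
  Z = 25 + 5·63 = 340
  W = -32 − 4·63 − 2·340 (−63 from intervention) = -1027
  S = -9 − 3·(-1027) = 3072
Option 3 (W := 203):
  B = 63
  Z = 25 + 5·63 = 340
  W = 203
  S = -9 − 3·203 = -618
Comparing — Option 1: S=-660, Option 2: S=3072, Option 3: S=-618. Lowest is -660 (Option 1).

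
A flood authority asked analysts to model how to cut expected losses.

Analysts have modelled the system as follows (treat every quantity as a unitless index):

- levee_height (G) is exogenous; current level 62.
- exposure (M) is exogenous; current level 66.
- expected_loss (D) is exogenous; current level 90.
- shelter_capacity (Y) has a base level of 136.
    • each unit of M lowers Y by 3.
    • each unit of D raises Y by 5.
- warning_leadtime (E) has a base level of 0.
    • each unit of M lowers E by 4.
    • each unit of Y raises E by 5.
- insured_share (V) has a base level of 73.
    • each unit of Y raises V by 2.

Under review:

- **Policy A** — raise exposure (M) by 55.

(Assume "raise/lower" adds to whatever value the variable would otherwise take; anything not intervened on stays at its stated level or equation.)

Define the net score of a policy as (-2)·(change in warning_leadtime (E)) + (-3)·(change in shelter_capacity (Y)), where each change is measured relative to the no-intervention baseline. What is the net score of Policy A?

Baseline:
  M = 66
  D = 90
  Y = 136 − 3·66 + 5·90 = 388
  E = 0 − 4·66 + 5·388 = 1676
Policy A (M + 55):
  M = 66 + 55 = 121
  D = 90
  Y = 136 − 3·121 + 5·90 = 223
  E = 0 − 4·121 + 5·223 = 631
ΔE = 631 − 1676 = -1045; ΔY = 223 − 388 = -165
Score = (-2)·(-1045) + (-3)·(-165) = 2585

2585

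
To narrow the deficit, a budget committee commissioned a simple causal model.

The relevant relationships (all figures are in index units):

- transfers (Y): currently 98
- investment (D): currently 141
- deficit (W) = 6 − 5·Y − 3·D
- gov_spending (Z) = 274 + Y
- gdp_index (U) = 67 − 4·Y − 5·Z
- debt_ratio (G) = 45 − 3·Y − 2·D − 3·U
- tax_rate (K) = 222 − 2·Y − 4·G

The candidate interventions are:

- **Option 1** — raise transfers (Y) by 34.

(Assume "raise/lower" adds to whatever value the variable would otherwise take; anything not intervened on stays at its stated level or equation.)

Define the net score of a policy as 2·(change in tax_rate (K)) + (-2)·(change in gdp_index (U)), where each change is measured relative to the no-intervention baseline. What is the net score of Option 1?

-6052

Baseline:
  Y = 98
  D = 141
  Z = 274 + 98 = 372
  U = 67 − 4·98 − 5·372 = -2185
  G = 45 − 3·98 − 2·141 − 3·(-2185) = 6024
  K = 222 − 2·98 − 4·6024 = -24070
Option 1 (Y + 34):
  Y = 98 + 34 = 132
  D = 141
  Z = 274 + 132 = 406
  U = 67 − 4·132 − 5·406 = -2491
  G = 45 − 3·132 − 2·141 − 3·(-2491) = 6840
  K = 222 − 2·132 − 4·6840 = -27402
ΔK = -27402 − (-24070) = -3332; ΔU = -2491 − (-2185) = -306
Score = 2·(-3332) + (-2)·(-306) = -6052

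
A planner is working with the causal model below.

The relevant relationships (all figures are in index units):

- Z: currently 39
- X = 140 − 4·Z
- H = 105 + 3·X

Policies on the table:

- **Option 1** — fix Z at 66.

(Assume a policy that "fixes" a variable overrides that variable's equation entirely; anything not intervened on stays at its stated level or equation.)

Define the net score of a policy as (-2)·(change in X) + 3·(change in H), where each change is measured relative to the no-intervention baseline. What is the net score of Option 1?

Baseline:
  Z = 39
  X = 140 − 4·39 = -16
  H = 105 + 3·(-16) = 57
Option 1 (Z := 66):
  Z = 66
  X = 140 − 4·66 = -124
  H = 105 + 3·(-124) = -267
ΔX = -124 − (-16) = -108; ΔH = -267 − 57 = -324
Score = (-2)·(-108) + 3·(-324) = -756

-756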